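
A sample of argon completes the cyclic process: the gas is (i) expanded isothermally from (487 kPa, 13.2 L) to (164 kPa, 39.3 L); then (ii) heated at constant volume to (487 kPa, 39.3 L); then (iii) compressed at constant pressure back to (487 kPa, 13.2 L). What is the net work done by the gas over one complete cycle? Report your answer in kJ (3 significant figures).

Leg (i): W = PᵢVᵢ ln(V_f/Vᵢ) = (6428) ln(39.3/13.2) = 7013 J.
Leg (ii): W = 0.
Leg (iii): W = PΔV = (487)(13.2 − 39.3) = -12711 J.
W_net = 7013 − 12711 = -5697 J.

W_net ≈ -5.70 kJ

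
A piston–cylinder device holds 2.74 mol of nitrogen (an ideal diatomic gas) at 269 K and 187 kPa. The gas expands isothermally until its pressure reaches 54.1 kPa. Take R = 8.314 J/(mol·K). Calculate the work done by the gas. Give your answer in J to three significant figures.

W ≈ 7600 J

Isothermal process: W = nRT ln(V₂/V₁) = nRT ln(P₁/P₂).
W = (2.74)(8.314)(269) × ln(187/54.1)
  = 6128 × ln(3.457) = 6128 × 1.24
W_by_gas = 7600 J.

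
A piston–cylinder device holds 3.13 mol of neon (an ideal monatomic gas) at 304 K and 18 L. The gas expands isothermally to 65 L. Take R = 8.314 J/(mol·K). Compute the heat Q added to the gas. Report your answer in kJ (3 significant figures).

Isothermal ⇒ ΔU = 0, so Q = W = nRT ln(V₂/V₁).
Q = (3.13)(8.314)(304) ln(65/18) = 7911 × 1.284 = 10158 J.

Q ≈ 10.2 kJ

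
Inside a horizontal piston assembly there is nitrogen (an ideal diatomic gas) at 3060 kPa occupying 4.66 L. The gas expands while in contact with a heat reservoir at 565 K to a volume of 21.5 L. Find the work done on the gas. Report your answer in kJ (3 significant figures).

Isothermal: W = nRT ln(V₂/V₁) = P₁V₁ ln(V₂/V₁).
P₁V₁ = (3060 kPa)(4.66 L) = 14260 J.
W = 14260 × ln(21.5/4.66) = 14260 × 1.529
W_by_gas = 21803 J; work on gas = −W_by = -21803 J.

W ≈ -21.8 kJ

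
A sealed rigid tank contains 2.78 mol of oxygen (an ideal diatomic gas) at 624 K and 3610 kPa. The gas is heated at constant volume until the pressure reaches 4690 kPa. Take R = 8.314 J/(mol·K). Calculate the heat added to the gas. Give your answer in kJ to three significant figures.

Constant volume ⇒ W = 0, so Q = ΔU = nCᵥΔT with Cᵥ = 5R/2 = 20.79 J/(mol·K).
At constant V, T₂/T₁ = P₂/P₁ ⇒ ΔT = T₁(P₂/P₁ − 1) = 624·(4690/3610 − 1) = 186.7 K.
ΔU = (2.78)(20.79)(186.7) = 10787 J.

Q ≈ 10.8 kJ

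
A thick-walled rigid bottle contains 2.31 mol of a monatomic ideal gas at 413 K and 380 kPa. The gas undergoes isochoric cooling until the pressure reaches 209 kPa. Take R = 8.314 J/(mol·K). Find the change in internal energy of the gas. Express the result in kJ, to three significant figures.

Constant volume ⇒ W = 0, so Q = ΔU = nCᵥΔT with Cᵥ = 3R/2 = 12.47 J/(mol·K).
At constant V, T₂/T₁ = P₂/P₁ ⇒ ΔT = T₁(P₂/P₁ − 1) = 413·(209/380 − 1) = -185.8 K.
ΔU = (2.31)(12.47)(-185.8) = -5354 J.

ΔU ≈ -5.35 kJ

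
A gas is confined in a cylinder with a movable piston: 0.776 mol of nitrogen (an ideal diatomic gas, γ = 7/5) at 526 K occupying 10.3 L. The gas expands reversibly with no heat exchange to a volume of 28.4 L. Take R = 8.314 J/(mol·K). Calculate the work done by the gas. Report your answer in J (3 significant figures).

W ≈ 2830 J

Adiabatic: TV^(γ−1) = const with γ = 7/5.
T₂ = T₁ (V₁/V₂)^(γ−1) = 526 × (10.3/28.4)^0.4 = 526 × 0.6665 = 350.6 K.
W_by = nCᵥ(T₁ − T₂) = (0.776)(20.79)(526 − 350.6) = 2829 J.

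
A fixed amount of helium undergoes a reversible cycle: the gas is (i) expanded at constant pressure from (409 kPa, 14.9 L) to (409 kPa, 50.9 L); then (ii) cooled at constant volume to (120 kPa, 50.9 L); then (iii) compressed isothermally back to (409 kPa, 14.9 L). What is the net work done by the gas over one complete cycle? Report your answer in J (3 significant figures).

W_net ≈ 7220 J

Leg (i): W = PΔV = (409)(50.9 − 14.9) = 14724 J.
Leg (ii): W = 0.
Leg (iii): W = PᵢVᵢ ln(V_f/Vᵢ) = (6108) ln(14.9/50.9) = -7504 J.
W_net = 14724 − 7504 = 7220 J.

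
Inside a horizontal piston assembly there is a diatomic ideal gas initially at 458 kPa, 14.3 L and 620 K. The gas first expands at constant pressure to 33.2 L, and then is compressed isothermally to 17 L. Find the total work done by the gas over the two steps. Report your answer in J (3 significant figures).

W_total ≈ -1520 J

Step 1 (isobaric): W = PΔV = (458 kPa)(33.2 − 14.3 L) = 8656 J.
After step 1: P = 458 kPa, V = 33.2 L, T = 1439 K.
Step 2 (isothermal): W = P₁V₁ ln(V₂/V₁) = (15206) ln(17/33.2) = -10178 J.
W_total = 8656 − 10178 = -1521 J.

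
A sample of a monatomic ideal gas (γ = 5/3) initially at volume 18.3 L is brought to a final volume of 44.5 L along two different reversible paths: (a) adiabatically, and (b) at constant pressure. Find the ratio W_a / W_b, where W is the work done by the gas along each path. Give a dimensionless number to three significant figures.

Path (a) adiabatic: W = P₁V₁(1 − (V₁/V₂)^(γ−1))/(γ−1) → W_a/(P₁V₁) = 0.6705.
Path (b) isobaric: W = P₁(V₂ − V₁) → W_b/(P₁V₁) = 1.432.
W_a / W_b = 0.6705 / 1.432 = 0.4683.

W_a / W_b ≈ 0.468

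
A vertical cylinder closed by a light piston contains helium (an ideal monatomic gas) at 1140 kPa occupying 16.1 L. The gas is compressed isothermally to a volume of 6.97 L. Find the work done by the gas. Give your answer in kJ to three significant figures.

W ≈ -15.4 kJ

Isothermal: W = nRT ln(V₂/V₁) = P₁V₁ ln(V₂/V₁).
P₁V₁ = (1140 kPa)(16.1 L) = 18354 J.
W = 18354 × ln(6.97/16.1) = 18354 × -0.8372
W_by_gas = -15366 J.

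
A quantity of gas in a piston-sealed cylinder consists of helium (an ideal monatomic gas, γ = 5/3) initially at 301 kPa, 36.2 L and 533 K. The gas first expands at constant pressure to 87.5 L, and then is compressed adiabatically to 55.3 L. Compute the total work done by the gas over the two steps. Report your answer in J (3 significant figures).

W_total ≈ 1300 J

Step 1 (isobaric): W = PΔV = (301 kPa)(87.5 − 36.2 L) = 15441 J.
After step 1: P = 301 kPa, V = 87.5 L, T = 1288 K.
Step 2 (adiabatic): W = (P₁V₁ − P₂V₂)/(γ−1) = (26338 − 35763)/0.667 = -14138 J.
W_total = 15441 − 14138 = 1304 J.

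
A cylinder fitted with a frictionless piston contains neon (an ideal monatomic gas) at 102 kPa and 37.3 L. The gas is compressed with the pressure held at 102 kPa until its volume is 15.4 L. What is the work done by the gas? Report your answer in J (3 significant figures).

Isobaric: W = P ΔV.
W = (102 kPa)(15.4 − 37.3 L) = (102)(-21.9) = -2234 J.

W ≈ -2230 J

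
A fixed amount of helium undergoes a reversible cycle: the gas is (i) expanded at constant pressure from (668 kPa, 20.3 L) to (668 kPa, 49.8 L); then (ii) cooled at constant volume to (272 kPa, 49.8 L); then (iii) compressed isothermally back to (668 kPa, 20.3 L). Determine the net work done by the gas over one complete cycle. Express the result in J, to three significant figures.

W_net ≈ 7550 J

Leg (i): W = PΔV = (668)(49.8 − 20.3) = 19706 J.
Leg (ii): W = 0.
Leg (iii): W = PᵢVᵢ ln(V_f/Vᵢ) = (13546) ln(20.3/49.8) = -12156 J.
W_net = 19706 − 12156 = 7550 J.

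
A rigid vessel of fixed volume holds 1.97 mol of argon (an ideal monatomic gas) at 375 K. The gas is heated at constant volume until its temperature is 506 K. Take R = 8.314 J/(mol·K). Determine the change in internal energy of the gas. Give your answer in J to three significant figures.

ΔU ≈ 3220 J

Constant volume ⇒ W = 0, so Q = ΔU = nCᵥΔT with Cᵥ = 3R/2 = 12.47 J/(mol·K).
ΔU = (1.97)(12.47)(506 − 375) = 3218 J.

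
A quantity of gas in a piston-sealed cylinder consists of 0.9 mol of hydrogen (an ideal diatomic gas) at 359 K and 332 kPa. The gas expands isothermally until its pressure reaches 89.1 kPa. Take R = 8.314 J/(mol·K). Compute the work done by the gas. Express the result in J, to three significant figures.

Isothermal process: W = nRT ln(V₂/V₁) = nRT ln(P₁/P₂).
W = (0.9)(8.314)(359) × ln(332/89.1)
  = 2686 × ln(3.726) = 2686 × 1.315
W_by_gas = 3533 J.

W ≈ 3530 J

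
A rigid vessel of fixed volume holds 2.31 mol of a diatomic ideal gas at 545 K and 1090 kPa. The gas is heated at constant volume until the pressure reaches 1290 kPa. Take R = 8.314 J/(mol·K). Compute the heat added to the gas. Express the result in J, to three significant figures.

Constant volume ⇒ W = 0, so Q = ΔU = nCᵥΔT with Cᵥ = 5R/2 = 20.79 J/(mol·K).
At constant V, T₂/T₁ = P₂/P₁ ⇒ ΔT = T₁(P₂/P₁ − 1) = 545·(1290/1090 − 1) = 100 K.
ΔU = (2.31)(20.79)(100) = 4801 J.

Q ≈ 4800 J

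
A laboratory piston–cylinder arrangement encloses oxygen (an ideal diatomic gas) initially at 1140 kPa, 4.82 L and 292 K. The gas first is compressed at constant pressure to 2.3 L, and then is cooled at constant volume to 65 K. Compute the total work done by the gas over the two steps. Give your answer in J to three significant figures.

W_total ≈ -2870 J

Step 1 (isobaric): W = PΔV = (1140 kPa)(2.3 − 4.82 L) = -2873 J.
Step 2 (isochoric): W = 0 (constant volume).
W_total = -2873 + 0 = -2873 J.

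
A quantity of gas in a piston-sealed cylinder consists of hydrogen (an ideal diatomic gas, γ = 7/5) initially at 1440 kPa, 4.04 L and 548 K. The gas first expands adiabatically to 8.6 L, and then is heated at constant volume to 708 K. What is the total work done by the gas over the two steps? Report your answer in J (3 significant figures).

W_total ≈ 3790 J

Step 1 (adiabatic): W = (P₁V₁ − P₂V₂)/(γ−1) = (5818 − 4300)/0.4 = 3793 J.
Step 2 (isochoric): W = 0 (constant volume).
W_total = 3793 + 0 = 3793 J.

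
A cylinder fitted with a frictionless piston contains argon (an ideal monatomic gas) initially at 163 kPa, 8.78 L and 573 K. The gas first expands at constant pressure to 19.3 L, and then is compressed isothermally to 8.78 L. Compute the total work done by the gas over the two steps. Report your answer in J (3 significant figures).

W_total ≈ -763 J

Step 1 (isobaric): W = PΔV = (163 kPa)(19.3 − 8.78 L) = 1715 J.
After step 1: P = 163 kPa, V = 19.3 L, T = 1260 K.
Step 2 (isothermal): W = P₁V₁ ln(V₂/V₁) = (3146) ln(8.78/19.3) = -2478 J.
W_total = 1715 − 2478 = -763 J.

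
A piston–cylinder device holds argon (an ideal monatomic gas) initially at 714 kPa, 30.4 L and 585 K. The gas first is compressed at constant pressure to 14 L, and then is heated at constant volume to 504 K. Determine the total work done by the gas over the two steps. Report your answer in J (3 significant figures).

Step 1 (isobaric): W = PΔV = (714 kPa)(14 − 30.4 L) = -11710 J.
Step 2 (isochoric): W = 0 (constant volume).
W_total = -11710 + 0 = -11710 J.

W_total ≈ -11700 J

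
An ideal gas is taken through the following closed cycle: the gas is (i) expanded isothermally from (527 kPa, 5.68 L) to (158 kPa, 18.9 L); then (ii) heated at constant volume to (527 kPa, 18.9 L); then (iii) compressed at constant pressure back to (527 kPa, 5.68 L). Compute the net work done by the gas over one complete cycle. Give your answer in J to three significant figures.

W_net ≈ -3370 J

Leg (i): W = PᵢVᵢ ln(V_f/Vᵢ) = (2993) ln(18.9/5.68) = 3599 J.
Leg (ii): W = 0.
Leg (iii): W = PΔV = (527)(5.68 − 18.9) = -6967 J.
W_net = 3599 − 6967 = -3368 J.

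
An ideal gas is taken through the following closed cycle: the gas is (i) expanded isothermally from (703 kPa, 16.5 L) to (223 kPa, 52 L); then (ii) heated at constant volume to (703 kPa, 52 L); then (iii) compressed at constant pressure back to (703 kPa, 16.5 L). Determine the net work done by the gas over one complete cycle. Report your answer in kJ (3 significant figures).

Leg (i): W = PᵢVᵢ ln(V_f/Vᵢ) = (11600) ln(52/16.5) = 13315 J.
Leg (ii): W = 0.
Leg (iii): W = PΔV = (703)(16.5 − 52) = -24956 J.
W_net = 13315 − 24956 = -11642 J.

W_net ≈ -11.6 kJ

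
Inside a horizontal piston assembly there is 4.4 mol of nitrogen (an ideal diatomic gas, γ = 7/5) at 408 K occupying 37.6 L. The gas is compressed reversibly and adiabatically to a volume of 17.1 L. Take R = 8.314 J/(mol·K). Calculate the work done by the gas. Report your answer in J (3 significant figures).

W ≈ -13800 J

Adiabatic: TV^(γ−1) = const with γ = 7/5.
T₂ = T₁ (V₁/V₂)^(γ−1) = 408 × (37.6/17.1)^0.4 = 408 × 1.37 = 559.2 K.
W_by = nCᵥ(T₁ − T₂) = (4.4)(20.79)(408 − 559.2) = -13824 J.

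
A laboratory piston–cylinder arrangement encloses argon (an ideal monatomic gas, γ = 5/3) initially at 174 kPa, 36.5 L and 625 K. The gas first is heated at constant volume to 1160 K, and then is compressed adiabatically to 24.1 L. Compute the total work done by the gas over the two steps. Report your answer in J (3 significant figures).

Step 1 (isochoric): W = 0 (constant volume).
After step 1: P = 322.9 kPa (V unchanged).
Step 2 (adiabatic): W = (P₁V₁ − P₂V₂)/(γ−1) = (11787 − 15545)/0.667 = -5637 J.
W_total = 0 − 5637 = -5637 J.

W_total ≈ -5640 J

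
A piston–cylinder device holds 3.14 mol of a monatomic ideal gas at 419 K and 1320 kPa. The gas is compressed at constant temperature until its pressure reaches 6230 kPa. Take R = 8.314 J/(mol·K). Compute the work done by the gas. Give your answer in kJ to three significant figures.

W ≈ -17.0 kJ

Isothermal process: W = nRT ln(V₂/V₁) = nRT ln(P₁/P₂).
W = (3.14)(8.314)(419) × ln(1320/6230)
  = 10938 × ln(0.2119) = 10938 × -1.552
W_by_gas = -16974 J.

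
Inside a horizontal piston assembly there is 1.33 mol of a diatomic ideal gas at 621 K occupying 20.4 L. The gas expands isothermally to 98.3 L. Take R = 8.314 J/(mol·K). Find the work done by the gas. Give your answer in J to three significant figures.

Isothermal: W = nRT ln(V₂/V₁).
W = (1.33)(8.314)(621) × ln(98.3/20.4)
  = 6867 × 1.572
W_by_gas = 10798 J.

W ≈ 10800 J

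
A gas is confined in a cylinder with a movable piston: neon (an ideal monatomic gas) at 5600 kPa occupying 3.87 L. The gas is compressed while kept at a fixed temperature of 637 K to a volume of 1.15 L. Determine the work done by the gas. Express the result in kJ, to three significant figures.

Isothermal: W = nRT ln(V₂/V₁) = P₁V₁ ln(V₂/V₁).
P₁V₁ = (5600 kPa)(3.87 L) = 21672 J.
W = 21672 × ln(1.15/3.87) = 21672 × -1.213
W_by_gas = -26299 J.

W ≈ -26.3 kJ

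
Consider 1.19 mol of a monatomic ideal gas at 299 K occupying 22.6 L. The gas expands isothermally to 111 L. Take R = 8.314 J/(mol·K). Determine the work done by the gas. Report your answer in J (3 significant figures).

Isothermal: W = nRT ln(V₂/V₁).
W = (1.19)(8.314)(299) × ln(111/22.6)
  = 2958 × 1.592
W_by_gas = 4708 J.

W ≈ 4710 J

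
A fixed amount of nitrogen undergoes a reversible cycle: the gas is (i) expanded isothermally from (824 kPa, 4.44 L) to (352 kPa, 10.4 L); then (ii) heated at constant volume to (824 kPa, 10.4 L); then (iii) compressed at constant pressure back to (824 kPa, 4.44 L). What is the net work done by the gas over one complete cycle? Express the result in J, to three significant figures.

W_net ≈ -1800 J

Leg (i): W = PᵢVᵢ ln(V_f/Vᵢ) = (3659) ln(10.4/4.44) = 3114 J.
Leg (ii): W = 0.
Leg (iii): W = PΔV = (824)(4.44 − 10.4) = -4911 J.
W_net = 3114 − 4911 = -1797 J.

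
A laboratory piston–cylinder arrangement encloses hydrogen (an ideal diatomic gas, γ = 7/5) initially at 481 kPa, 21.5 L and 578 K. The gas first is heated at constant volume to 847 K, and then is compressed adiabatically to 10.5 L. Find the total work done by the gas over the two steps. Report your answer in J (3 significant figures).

W_total ≈ -12600 J

Step 1 (isochoric): W = 0 (constant volume).
After step 1: P = 704.9 kPa (V unchanged).
Step 2 (adiabatic): W = (P₁V₁ − P₂V₂)/(γ−1) = (15154 − 20185)/0.4 = -12578 J.
W_total = 0 − 12578 = -12578 J.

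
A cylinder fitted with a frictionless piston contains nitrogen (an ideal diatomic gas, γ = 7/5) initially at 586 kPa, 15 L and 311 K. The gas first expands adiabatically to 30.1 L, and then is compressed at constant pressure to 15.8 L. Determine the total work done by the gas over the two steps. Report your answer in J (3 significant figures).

W_total ≈ 2180 J

Step 1 (adiabatic): W = (P₁V₁ − P₂V₂)/(γ−1) = (8790 − 6653)/0.4 = 5343 J.
After step 1: P = 221 kPa, V = 30.1 L, T = 235.4 K.
Step 2 (isobaric): W = PΔV = (221 kPa)(15.8 − 30.1 L) = -3161 J.
W_total = 5343 − 3161 = 2183 J.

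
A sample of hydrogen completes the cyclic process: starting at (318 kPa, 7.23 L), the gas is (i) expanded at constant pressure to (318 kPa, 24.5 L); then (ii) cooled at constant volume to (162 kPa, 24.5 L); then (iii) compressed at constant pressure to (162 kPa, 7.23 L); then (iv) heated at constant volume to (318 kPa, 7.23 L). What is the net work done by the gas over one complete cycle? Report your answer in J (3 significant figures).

W_net ≈ 2690 J

Constant-volume legs do no work.
W(i) = (318)(24.5 − 7.23) = 5492 J; W(iii) = (162)(7.23 − 24.5) = -2798 J.
W_net = 5492 − 2798 = 2694 J (the clockwise enclosed area).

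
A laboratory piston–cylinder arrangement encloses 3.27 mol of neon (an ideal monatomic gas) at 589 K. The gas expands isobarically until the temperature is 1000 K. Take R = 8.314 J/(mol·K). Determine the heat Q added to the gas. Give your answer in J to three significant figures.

Isobaric: W = nRΔT = (3.27)(8.314)(411) = 11174 J.
ΔU = nCᵥΔT with Cᵥ = 3R/2: ΔU = (3.27)(12.47)(411) = 16761 J.
Q = ΔU + W = 16761 + 11174 = 27934 J.

Q ≈ 27900 J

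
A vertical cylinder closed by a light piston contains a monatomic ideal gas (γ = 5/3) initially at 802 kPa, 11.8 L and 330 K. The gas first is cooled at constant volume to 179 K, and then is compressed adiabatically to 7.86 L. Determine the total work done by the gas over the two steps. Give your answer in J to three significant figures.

W_total ≈ -2400 J

Step 1 (isochoric): W = 0 (constant volume).
After step 1: P = 435 kPa (V unchanged).
Step 2 (adiabatic): W = (P₁V₁ − P₂V₂)/(γ−1) = (5133 − 6730)/0.667 = -2396 J.
W_total = 0 − 2396 = -2396 J.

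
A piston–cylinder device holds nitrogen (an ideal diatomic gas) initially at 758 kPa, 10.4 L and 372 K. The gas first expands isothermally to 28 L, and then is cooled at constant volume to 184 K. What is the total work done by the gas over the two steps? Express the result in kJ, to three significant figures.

Step 1 (isothermal): W = P₁V₁ ln(V₂/V₁) = (7883) ln(28/10.4) = 7808 J.
Step 2 (isochoric): W = 0 (constant volume).
W_total = 7808 + 0 = 7808 J.

W_total ≈ 7.81 kJ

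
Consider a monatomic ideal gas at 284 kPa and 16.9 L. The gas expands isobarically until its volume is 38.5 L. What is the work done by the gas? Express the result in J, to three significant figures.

W ≈ 6130 J

Isobaric: W = P ΔV.
W = (284 kPa)(38.5 − 16.9 L) = (284)(21.6) = 6134 J.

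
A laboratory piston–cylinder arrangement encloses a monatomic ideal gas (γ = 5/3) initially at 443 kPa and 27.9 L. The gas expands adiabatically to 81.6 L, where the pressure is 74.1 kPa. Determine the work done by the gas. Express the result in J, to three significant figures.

Adiabatic: W = (P₁V₁ − P₂V₂)/(γ − 1) with γ = 5/3.
P₁V₁ = 12360 J, P₂V₂ = 6047 J.
W = (12360 − 6047) / 0.6667 = 9470 J.

W ≈ 9470 J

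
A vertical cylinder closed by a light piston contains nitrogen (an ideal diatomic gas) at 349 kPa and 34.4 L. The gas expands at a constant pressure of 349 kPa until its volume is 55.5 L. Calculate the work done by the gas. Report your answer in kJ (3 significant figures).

Isobaric: W = P ΔV.
W = (349 kPa)(55.5 − 34.4 L) = (349)(21.1) = 7364 J.

W ≈ 7.36 kJ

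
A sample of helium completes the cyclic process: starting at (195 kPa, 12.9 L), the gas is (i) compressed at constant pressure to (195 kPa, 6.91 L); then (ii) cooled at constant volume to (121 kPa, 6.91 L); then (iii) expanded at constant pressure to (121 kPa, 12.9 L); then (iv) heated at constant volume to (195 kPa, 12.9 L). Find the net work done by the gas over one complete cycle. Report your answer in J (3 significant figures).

W_net ≈ -443 J

Constant-volume legs do no work.
W(i) = (195)(6.91 − 12.9) = -1168 J; W(iii) = (121)(12.9 − 6.91) = 724.8 J.
W_net = -1168 + 724.8 = -443.3 J (the counter-clockwise enclosed area).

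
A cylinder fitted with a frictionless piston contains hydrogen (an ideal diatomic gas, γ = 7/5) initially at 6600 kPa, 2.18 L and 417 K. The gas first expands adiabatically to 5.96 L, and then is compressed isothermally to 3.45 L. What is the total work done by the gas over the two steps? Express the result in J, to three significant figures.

Step 1 (adiabatic): W = (P₁V₁ − P₂V₂)/(γ−1) = (14388 − 9622)/0.4 = 11914 J.
After step 1: P = 1615 kPa, V = 5.96 L, T = 278.9 K.
Step 2 (isothermal): W = P₁V₁ ln(V₂/V₁) = (9622) ln(3.45/5.96) = -5261 J.
W_total = 11914 − 5261 = 6653 J.

W_total ≈ 6650 J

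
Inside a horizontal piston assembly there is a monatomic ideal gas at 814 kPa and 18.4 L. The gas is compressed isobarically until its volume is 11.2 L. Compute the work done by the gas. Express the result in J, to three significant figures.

Isobaric: W = P ΔV.
W = (814 kPa)(11.2 − 18.4 L) = (814)(-7.2) = -5861 J.

W ≈ -5860 J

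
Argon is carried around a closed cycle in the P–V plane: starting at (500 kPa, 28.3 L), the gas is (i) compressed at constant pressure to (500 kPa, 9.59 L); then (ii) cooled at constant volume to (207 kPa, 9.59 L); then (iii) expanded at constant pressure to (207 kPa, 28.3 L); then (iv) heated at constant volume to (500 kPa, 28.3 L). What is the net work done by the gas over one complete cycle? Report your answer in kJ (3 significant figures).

W_net ≈ -5.48 kJ

Constant-volume legs do no work.
W(i) = (500)(9.59 − 28.3) = -9355 J; W(iii) = (207)(28.3 − 9.59) = 3873 J.
W_net = -9355 + 3873 = -5482 J (the counter-clockwise enclosed area).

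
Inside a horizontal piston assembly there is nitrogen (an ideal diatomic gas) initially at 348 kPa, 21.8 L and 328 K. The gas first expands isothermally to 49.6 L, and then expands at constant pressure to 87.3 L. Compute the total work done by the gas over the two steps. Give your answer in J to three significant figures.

Step 1 (isothermal): W = P₁V₁ ln(V₂/V₁) = (7586) ln(49.6/21.8) = 6237 J.
After step 1: P = 153 kPa, V = 49.6 L, T = 328 K.
Step 2 (isobaric): W = PΔV = (153 kPa)(87.3 − 49.6 L) = 5766 J.
W_total = 6237 + 5766 = 12003 J.

W_total ≈ 12000 J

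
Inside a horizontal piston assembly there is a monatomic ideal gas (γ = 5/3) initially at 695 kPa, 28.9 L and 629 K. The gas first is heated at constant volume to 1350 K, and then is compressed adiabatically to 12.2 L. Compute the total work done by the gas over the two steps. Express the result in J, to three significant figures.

Step 1 (isochoric): W = 0 (constant volume).
After step 1: P = 1492 kPa (V unchanged).
Step 2 (adiabatic): W = (P₁V₁ − P₂V₂)/(γ−1) = (43109 − 76605)/0.667 = -50244 J.
W_total = 0 − 50244 = -50244 J.

W_total ≈ -50200 J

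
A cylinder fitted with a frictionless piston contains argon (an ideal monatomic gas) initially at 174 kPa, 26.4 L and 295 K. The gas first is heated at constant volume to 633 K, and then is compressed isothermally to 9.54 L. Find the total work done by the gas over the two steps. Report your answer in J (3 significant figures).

W_total ≈ -10000 J

Step 1 (isochoric): W = 0 (constant volume).
After step 1: P = 373.4 kPa (V unchanged).
Step 2 (isothermal): W = P₁V₁ ln(V₂/V₁) = (9857) ln(9.54/26.4) = -10033 J.
W_total = 0 − 10033 = -10033 J.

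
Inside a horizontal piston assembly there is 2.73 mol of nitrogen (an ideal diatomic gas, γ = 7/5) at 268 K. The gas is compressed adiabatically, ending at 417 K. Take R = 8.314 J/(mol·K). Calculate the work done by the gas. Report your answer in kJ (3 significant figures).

W ≈ -8.45 kJ

Adiabatic ⇒ Q = 0, so W_by = −ΔU = nCᵥ(T₁ − T₂).
Cᵥ = 5R/2 = 20.79 J/(mol·K).
W = (2.73)(20.79)(268 − 417) = -8455 J.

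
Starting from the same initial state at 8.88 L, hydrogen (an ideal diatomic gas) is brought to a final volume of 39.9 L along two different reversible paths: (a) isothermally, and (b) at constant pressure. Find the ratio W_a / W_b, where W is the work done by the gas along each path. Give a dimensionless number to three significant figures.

Path (a) isothermal: W = P₁V₁ ln(V₂/V₁) → W_a/(P₁V₁) = 1.503.
Path (b) isobaric: W = P₁(V₂ − V₁) → W_b/(P₁V₁) = 3.493.
W_a / W_b = 1.503 / 3.493 = 0.4301.

W_a / W_b ≈ 0.430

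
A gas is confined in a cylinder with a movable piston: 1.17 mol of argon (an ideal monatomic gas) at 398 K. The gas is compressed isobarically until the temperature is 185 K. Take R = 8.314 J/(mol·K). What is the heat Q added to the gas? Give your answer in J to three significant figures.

Isobaric: W = nRΔT = (1.17)(8.314)(-213) = -2072 J.
ΔU = nCᵥΔT with Cᵥ = 3R/2: ΔU = (1.17)(12.47)(-213) = -3108 J.
Q = ΔU + W = -3108 − 2072 = -5180 J.

Q ≈ -5180 J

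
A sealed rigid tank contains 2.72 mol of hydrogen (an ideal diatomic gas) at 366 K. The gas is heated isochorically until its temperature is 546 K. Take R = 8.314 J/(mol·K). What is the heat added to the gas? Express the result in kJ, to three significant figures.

Constant volume ⇒ W = 0, so Q = ΔU = nCᵥΔT with Cᵥ = 5R/2 = 20.79 J/(mol·K).
ΔU = (2.72)(20.79)(546 − 366) = 10176 J.

Q ≈ 10.2 kJ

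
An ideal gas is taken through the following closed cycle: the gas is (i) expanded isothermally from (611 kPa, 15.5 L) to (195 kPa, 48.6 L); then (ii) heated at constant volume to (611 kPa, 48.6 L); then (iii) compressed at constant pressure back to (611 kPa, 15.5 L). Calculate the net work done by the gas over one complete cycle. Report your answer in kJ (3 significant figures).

Leg (i): W = PᵢVᵢ ln(V_f/Vᵢ) = (9470) ln(48.6/15.5) = 10823 J.
Leg (ii): W = 0.
Leg (iii): W = PΔV = (611)(15.5 − 48.6) = -20224 J.
W_net = 10823 − 20224 = -9401 J.

W_net ≈ -9.40 kJ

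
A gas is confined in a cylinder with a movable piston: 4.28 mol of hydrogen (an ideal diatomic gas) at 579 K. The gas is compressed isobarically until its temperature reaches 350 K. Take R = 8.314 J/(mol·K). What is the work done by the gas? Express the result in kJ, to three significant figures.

W ≈ -8.15 kJ

Isobaric: W = P ΔV = nR ΔT.
W = (4.28)(8.314)(350 − 579) = -8149 J.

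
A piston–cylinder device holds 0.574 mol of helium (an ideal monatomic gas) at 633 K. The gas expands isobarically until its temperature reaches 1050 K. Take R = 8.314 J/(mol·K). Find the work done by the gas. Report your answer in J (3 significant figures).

Isobaric: W = P ΔV = nR ΔT.
W = (0.574)(8.314)(1050 − 633) = 1990 J.

W ≈ 1990 J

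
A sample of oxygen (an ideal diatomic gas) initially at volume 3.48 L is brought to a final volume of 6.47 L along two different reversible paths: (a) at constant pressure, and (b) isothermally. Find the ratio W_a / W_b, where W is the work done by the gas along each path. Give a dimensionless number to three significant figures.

W_a / W_b ≈ 1.39

Path (a) isobaric: W = P₁(V₂ − V₁) → W_a/(P₁V₁) = 0.8592.
Path (b) isothermal: W = P₁V₁ ln(V₂/V₁) → W_b/(P₁V₁) = 0.6201.
W_a / W_b = 0.8592 / 0.6201 = 1.385.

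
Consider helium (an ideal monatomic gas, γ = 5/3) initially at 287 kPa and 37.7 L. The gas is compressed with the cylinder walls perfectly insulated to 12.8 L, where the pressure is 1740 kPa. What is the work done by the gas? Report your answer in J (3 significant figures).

Adiabatic: W = (P₁V₁ − P₂V₂)/(γ − 1) with γ = 5/3.
P₁V₁ = 10820 J, P₂V₂ = 22272 J.
W = (10820 − 22272) / 0.6667 = -17178 J.

W ≈ -17200 J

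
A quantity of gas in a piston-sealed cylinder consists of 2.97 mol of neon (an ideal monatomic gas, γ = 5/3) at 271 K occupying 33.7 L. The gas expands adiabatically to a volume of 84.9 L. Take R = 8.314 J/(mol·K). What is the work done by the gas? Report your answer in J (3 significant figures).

W ≈ 4620 J

Adiabatic: TV^(γ−1) = const with γ = 5/3.
T₂ = T₁ (V₁/V₂)^(γ−1) = 271 × (33.7/84.9)^0.667 = 271 × 0.5401 = 146.4 K.
W_by = nCᵥ(T₁ − T₂) = (2.97)(12.47)(271 − 146.4) = 4616 J.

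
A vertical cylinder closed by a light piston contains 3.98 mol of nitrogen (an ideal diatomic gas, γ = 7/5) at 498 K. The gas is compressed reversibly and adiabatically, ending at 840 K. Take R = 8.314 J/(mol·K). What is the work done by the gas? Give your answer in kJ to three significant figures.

W ≈ -28.3 kJ

Adiabatic ⇒ Q = 0, so W_by = −ΔU = nCᵥ(T₁ − T₂).
Cᵥ = 5R/2 = 20.79 J/(mol·K).
W = (3.98)(20.79)(498 − 840) = -28292 J.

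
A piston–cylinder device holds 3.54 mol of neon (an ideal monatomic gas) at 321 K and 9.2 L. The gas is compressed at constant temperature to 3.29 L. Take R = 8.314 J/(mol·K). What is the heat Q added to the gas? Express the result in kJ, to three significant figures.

Isothermal ⇒ ΔU = 0, so Q = W = nRT ln(V₂/V₁).
Q = (3.54)(8.314)(321) ln(3.29/9.2) = 9448 × -1.028 = -9715 J.

Q ≈ -9.72 kJ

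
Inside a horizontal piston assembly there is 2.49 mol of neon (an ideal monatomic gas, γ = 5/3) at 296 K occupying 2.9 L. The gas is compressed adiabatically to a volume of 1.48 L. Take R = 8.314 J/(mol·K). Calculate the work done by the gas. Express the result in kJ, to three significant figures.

W ≈ -5.20 kJ

Adiabatic: TV^(γ−1) = const with γ = 5/3.
T₂ = T₁ (V₁/V₂)^(γ−1) = 296 × (2.9/1.48)^0.667 = 296 × 1.566 = 463.5 K.
W_by = nCᵥ(T₁ − T₂) = (2.49)(12.47)(296 − 463.5) = -5201 J.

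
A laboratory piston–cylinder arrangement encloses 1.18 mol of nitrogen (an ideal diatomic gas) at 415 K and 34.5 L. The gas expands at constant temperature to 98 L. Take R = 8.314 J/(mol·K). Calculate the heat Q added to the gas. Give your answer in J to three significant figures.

Q ≈ 4250 J

Isothermal ⇒ ΔU = 0, so Q = W = nRT ln(V₂/V₁).
Q = (1.18)(8.314)(415) ln(98/34.5) = 4071 × 1.044 = 4251 J.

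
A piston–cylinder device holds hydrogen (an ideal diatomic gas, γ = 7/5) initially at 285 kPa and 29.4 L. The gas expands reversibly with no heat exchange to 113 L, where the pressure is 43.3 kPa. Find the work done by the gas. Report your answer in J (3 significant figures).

Adiabatic: W = (P₁V₁ − P₂V₂)/(γ − 1) with γ = 7/5.
P₁V₁ = 8379 J, P₂V₂ = 4893 J.
W = (8379 − 4893) / 0.4 = 8715 J.

W ≈ 8720 J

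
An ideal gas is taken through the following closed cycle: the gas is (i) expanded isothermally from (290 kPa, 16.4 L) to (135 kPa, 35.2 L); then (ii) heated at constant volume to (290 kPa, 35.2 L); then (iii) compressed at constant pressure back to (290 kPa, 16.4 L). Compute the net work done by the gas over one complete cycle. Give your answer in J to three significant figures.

W_net ≈ -1820 J

Leg (i): W = PᵢVᵢ ln(V_f/Vᵢ) = (4756) ln(35.2/16.4) = 3632 J.
Leg (ii): W = 0.
Leg (iii): W = PΔV = (290)(16.4 − 35.2) = -5452 J.
W_net = 3632 − 5452 = -1820 J.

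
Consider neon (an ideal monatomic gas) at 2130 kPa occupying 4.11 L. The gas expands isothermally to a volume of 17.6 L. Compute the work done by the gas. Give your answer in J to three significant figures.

Isothermal: W = nRT ln(V₂/V₁) = P₁V₁ ln(V₂/V₁).
P₁V₁ = (2130 kPa)(4.11 L) = 8754 J.
W = 8754 × ln(17.6/4.11) = 8754 × 1.454
W_by_gas = 12733 J.

W ≈ 12700 J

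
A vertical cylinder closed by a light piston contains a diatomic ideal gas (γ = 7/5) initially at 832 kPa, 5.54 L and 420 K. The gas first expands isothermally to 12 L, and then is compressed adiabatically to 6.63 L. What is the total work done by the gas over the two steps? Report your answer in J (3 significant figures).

Step 1 (isothermal): W = P₁V₁ ln(V₂/V₁) = (4609) ln(12/5.54) = 3563 J.
After step 1: P = 384.1 kPa, V = 12 L, T = 420 K.
Step 2 (adiabatic): W = (P₁V₁ − P₂V₂)/(γ−1) = (4609 − 5844)/0.4 = -3086 J.
W_total = 3563 − 3086 = 476.1 J.

W_total ≈ 476 J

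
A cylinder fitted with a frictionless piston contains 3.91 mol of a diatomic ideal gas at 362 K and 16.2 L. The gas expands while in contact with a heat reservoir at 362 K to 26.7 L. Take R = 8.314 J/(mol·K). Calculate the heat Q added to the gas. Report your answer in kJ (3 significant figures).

Q ≈ 5.88 kJ

Isothermal ⇒ ΔU = 0, so Q = W = nRT ln(V₂/V₁).
Q = (3.91)(8.314)(362) ln(26.7/16.2) = 11768 × 0.4997 = 5880 J.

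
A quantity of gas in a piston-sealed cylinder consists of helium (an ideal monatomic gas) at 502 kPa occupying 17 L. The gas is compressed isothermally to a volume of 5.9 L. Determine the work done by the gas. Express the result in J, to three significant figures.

Isothermal: W = nRT ln(V₂/V₁) = P₁V₁ ln(V₂/V₁).
P₁V₁ = (502 kPa)(17 L) = 8534 J.
W = 8534 × ln(5.9/17) = 8534 × -1.058
W_by_gas = -9031 J.

W ≈ -9030 J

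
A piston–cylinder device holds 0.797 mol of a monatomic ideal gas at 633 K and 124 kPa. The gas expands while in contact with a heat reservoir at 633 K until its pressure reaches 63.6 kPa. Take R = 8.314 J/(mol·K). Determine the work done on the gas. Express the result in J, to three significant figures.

W ≈ -2800 J

Isothermal process: W = nRT ln(V₂/V₁) = nRT ln(P₁/P₂).
W = (0.797)(8.314)(633) × ln(124/63.6)
  = 4194 × ln(1.95) = 4194 × 0.6677
W_by_gas = 2800 J; work on gas = −W_by = -2800 J.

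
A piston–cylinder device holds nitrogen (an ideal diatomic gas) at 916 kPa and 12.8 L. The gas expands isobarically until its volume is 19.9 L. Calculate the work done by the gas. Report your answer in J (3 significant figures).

Isobaric: W = P ΔV.
W = (916 kPa)(19.9 − 12.8 L) = (916)(7.1) = 6504 J.

W ≈ 6500 J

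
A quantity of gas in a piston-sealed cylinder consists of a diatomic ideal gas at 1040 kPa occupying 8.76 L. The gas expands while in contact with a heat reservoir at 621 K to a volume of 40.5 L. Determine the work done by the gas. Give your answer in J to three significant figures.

W ≈ 13900 J

Isothermal: W = nRT ln(V₂/V₁) = P₁V₁ ln(V₂/V₁).
P₁V₁ = (1040 kPa)(8.76 L) = 9110 J.
W = 9110 × ln(40.5/8.76) = 9110 × 1.531
W_by_gas = 13949 J.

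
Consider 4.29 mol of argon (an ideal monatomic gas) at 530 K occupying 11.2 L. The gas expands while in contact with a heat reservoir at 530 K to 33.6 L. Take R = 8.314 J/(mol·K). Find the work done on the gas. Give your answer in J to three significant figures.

Isothermal: W = nRT ln(V₂/V₁).
W = (4.29)(8.314)(530) × ln(33.6/11.2)
  = 18904 × 1.099
W_by_gas = 20768 J; work on gas = −W_by = -20768 J.

W ≈ -20800 J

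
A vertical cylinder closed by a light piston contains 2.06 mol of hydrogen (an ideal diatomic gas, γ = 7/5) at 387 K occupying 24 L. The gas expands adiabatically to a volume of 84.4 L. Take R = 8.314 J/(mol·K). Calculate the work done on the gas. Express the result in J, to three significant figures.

Adiabatic: TV^(γ−1) = const with γ = 7/5.
T₂ = T₁ (V₁/V₂)^(γ−1) = 387 × (24/84.4)^0.4 = 387 × 0.6047 = 234 K.
W_by = nCᵥ(T₁ − T₂) = (2.06)(20.79)(387 − 234) = 6550 J.
Work on gas = −W_by = -6550 J.

W ≈ -6550 J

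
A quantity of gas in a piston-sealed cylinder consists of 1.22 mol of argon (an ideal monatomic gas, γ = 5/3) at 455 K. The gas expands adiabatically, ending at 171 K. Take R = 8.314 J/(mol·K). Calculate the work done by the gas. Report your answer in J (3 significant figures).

W ≈ 4320 J

Adiabatic ⇒ Q = 0, so W_by = −ΔU = nCᵥ(T₁ − T₂).
Cᵥ = 3R/2 = 12.47 J/(mol·K).
W = (1.22)(12.47)(455 − 171) = 4321 J.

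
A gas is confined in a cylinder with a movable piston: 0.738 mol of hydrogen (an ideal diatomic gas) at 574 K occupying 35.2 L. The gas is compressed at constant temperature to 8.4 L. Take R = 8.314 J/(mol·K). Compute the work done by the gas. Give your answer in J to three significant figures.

Isothermal: W = nRT ln(V₂/V₁).
W = (0.738)(8.314)(574) × ln(8.4/35.2)
  = 3522 × -1.433
W_by_gas = -5046 J.

W ≈ -5050 J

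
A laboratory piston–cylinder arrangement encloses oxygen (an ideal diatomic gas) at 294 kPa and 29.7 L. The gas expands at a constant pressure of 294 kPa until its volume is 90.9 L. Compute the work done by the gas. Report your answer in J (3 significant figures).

Isobaric: W = P ΔV.
W = (294 kPa)(90.9 − 29.7 L) = (294)(61.2) = 17993 J.

W ≈ 18000 J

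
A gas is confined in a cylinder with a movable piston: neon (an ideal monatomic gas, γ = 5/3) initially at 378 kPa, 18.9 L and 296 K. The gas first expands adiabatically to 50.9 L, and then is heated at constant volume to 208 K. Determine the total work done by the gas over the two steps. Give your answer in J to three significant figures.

Step 1 (adiabatic): W = (P₁V₁ − P₂V₂)/(γ−1) = (7144 − 3691)/0.667 = 5180 J.
Step 2 (isochoric): W = 0 (constant volume).
W_total = 5180 + 0 = 5180 J.

W_total ≈ 5180 J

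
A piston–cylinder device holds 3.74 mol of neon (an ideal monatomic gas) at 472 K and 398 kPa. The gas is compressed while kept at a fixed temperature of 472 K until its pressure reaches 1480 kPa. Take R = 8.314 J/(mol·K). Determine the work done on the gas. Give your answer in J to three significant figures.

W ≈ 19300 J

Isothermal process: W = nRT ln(V₂/V₁) = nRT ln(P₁/P₂).
W = (3.74)(8.314)(472) × ln(398/1480)
  = 14677 × ln(0.2689) = 14677 × -1.313
W_by_gas = -19275 J; work on gas = −W_by = 19275 J.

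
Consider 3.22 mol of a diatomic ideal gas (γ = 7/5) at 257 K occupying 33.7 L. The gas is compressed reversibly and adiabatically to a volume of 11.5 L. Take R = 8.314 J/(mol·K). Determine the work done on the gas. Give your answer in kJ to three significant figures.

Adiabatic: TV^(γ−1) = const with γ = 7/5.
T₂ = T₁ (V₁/V₂)^(γ−1) = 257 × (33.7/11.5)^0.4 = 257 × 1.537 = 395.1 K.
W_by = nCᵥ(T₁ − T₂) = (3.22)(20.79)(257 − 395.1) = -9243 J.
Work on gas = −W_by = 9243 J.

W ≈ 9.24 kJ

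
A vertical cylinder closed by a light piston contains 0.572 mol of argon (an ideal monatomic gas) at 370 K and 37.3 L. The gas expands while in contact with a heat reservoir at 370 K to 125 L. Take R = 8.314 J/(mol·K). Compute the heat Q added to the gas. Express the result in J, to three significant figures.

Q ≈ 2130 J

Isothermal ⇒ ΔU = 0, so Q = W = nRT ln(V₂/V₁).
Q = (0.572)(8.314)(370) ln(125/37.3) = 1760 × 1.209 = 2128 J.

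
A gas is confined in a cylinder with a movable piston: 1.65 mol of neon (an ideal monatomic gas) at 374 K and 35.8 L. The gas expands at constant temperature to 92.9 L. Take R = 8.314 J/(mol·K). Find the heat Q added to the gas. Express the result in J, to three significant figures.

Isothermal ⇒ ΔU = 0, so Q = W = nRT ln(V₂/V₁).
Q = (1.65)(8.314)(374) ln(92.9/35.8) = 5131 × 0.9536 = 4892 J.

Q ≈ 4890 J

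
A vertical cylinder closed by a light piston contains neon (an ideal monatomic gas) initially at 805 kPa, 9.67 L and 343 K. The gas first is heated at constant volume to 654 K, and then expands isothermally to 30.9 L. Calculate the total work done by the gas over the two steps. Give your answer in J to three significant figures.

Step 1 (isochoric): W = 0 (constant volume).
After step 1: P = 1535 kPa (V unchanged).
Step 2 (isothermal): W = P₁V₁ ln(V₂/V₁) = (14842) ln(30.9/9.67) = 17243 J.
W_total = 0 + 17243 = 17243 J.

W_total ≈ 17200 J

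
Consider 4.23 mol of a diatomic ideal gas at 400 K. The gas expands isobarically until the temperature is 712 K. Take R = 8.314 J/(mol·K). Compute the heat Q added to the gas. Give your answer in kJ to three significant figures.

Q ≈ 38.4 kJ

Isobaric: W = nRΔT = (4.23)(8.314)(312) = 10972 J.
ΔU = nCᵥΔT with Cᵥ = 5R/2: ΔU = (4.23)(20.79)(312) = 27431 J.
Q = ΔU + W = 27431 + 10972 = 38404 J.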